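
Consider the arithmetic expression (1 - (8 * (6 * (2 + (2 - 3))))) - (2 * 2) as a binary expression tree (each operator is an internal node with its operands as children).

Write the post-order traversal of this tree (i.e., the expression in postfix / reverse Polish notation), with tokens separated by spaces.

Post-order on an expression tree gives postfix notation: for each operator, emit left operand, right operand, then the operator.

1 8 6 2 2 3 - + * * - 2 2 * -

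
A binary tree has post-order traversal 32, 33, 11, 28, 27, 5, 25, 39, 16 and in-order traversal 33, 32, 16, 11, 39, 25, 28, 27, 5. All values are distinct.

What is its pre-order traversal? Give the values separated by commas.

16, 33, 32, 39, 11, 25, 5, 27, 28

The last element of post-order is the root; it splits in-order into left and right subtrees.
Root 16: left subtree has 2 nodes {33, 32}, right has 6 {11, 39, 25, 28, 27, 5}.
  Root 33: left subtree has 0 nodes { }, right has 1 {32}.
  Root 39: left subtree has 1 node {11}, right has 4 {25, 28, 27, 5}.
    Root 25: left subtree has 0 nodes { }, right has 3 {28, 27, 5}.
      Root 5: left subtree has 2 nodes {28, 27}, right has 0 { }.
        Root 27: left subtree has 1 node {28}, right has 0 { }.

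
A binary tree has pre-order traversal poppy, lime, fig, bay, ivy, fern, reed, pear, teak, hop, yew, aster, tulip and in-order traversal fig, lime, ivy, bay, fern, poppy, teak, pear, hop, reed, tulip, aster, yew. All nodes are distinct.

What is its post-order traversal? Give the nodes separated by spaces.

The first element of pre-order is the root; it splits in-order into left and right subtrees.
Root poppy: left subtree has 5 nodes {fig, lime, ivy, bay, fern}, right has 7 {teak, pear, hop, reed, tulip, aster, yew}.
  Root lime: left subtree has 1 node {fig}, right has 3 {ivy, bay, fern}.
    Root bay: left subtree has 1 node {ivy}, right has 1 {fern}.
  Root reed: left subtree has 3 nodes {teak, pear, hop}, right has 3 {tulip, aster, yew}.
    Root pear: left subtree has 1 node {teak}, right has 1 {hop}.
    Root yew: left subtree has 2 nodes {tulip, aster}, right has 0 { }.
      Root aster: left subtree has 1 node {tulip}, right has 0 { }.

fig ivy fern bay lime teak hop pear tulip aster yew reed poppy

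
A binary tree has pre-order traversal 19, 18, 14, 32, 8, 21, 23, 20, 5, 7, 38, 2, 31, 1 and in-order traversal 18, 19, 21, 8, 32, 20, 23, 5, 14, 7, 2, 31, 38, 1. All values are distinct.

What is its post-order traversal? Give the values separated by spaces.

The first element of pre-order is the root; it splits in-order into left and right subtrees.
Root 19: left subtree has 1 node {18}, right has 12 {21, 8, 32, 20, 23, 5, 14, 7, 2, 31, 38, 1}.
  Root 14: left subtree has 6 nodes {21, 8, 32, 20, 23, 5}, right has 5 {7, 2, 31, 38, 1}.
    Root 32: left subtree has 2 nodes {21, 8}, right has 3 {20, 23, 5}.
      Root 8: left subtree has 1 node {21}, right has 0 { }.
      Root 23: left subtree has 1 node {20}, right has 1 {5}.
    Root 7: left subtree has 0 nodes { }, right has 4 {2, 31, 38, 1}.
      Root 38: left subtree has 2 nodes {2, 31}, right has 1 {1}.
        Root 2: left subtree has 0 nodes { }, right has 1 {31}.

18 21 8 20 5 23 32 31 2 1 38 7 14 19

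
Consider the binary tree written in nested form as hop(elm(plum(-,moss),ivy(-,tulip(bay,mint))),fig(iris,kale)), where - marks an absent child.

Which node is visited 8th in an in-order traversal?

hop

In-order visits the left subtree, then the node, then the right subtree.
At hop: go left to elm.
  At elm: go left to plum.
    At plum: no left child.
    Visit plum.
    At plum: go right to moss.
      moss is a leaf — visit moss.
  Visit elm.
  At elm: go right to ivy.
    At ivy: no left child.
    Visit ivy.
    At ivy: go right to tulip.
      At tulip: go left to bay.
        bay is a leaf — visit bay.
      Visit tulip.
      At tulip: go right to mint.
        mint is a leaf — visit mint.
Visit hop.
At hop: go right to fig.
  At fig: go left to iris.
    iris is a leaf — visit iris.
  Visit fig.
  At fig: go right to kale.
    kale is a leaf — visit kale.
Full in-order sequence: plum, moss, elm, ivy, bay, tulip, mint, hop, iris, fig, kale.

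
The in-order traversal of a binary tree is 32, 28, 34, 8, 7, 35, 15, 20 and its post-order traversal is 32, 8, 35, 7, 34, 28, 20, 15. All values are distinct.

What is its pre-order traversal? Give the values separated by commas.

15, 28, 32, 34, 7, 8, 35, 20

The last element of post-order is the root; it splits in-order into left and right subtrees.
Root 15: left subtree has 6 nodes {32, 28, 34, 8, 7, 35}, right has 1 {20}.
  Root 28: left subtree has 1 node {32}, right has 4 {34, 8, 7, 35}.
    Root 34: left subtree has 0 nodes { }, right has 3 {8, 7, 35}.
      Root 7: left subtree has 1 node {8}, right has 1 {35}.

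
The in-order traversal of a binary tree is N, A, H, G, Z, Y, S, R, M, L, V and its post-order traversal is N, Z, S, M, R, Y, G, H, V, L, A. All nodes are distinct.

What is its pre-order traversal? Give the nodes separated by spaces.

The last element of post-order is the root; it splits in-order into left and right subtrees.
Root A: left subtree has 1 node {N}, right has 9 {H, G, Z, Y, S, R, M, L, V}.
  Root L: left subtree has 7 nodes {H, G, Z, Y, S, R, M}, right has 1 {V}.
    Root H: left subtree has 0 nodes { }, right has 6 {G, Z, Y, S, R, M}.
      Root G: left subtree has 0 nodes { }, right has 5 {Z, Y, S, R, M}.
        Root Y: left subtree has 1 node {Z}, right has 3 {S, R, M}.
          Root R: left subtree has 1 node {S}, right has 1 {M}.

A N L H G Y Z R S M V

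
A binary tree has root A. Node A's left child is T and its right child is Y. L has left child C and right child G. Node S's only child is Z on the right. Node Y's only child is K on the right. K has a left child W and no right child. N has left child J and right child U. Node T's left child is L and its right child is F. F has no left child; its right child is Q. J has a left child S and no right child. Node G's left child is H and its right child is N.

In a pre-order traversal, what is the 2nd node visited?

Pre-order visits the node, then its left subtree, then its right subtree.
Visit A.
At A: go left to T.
  Visit T.
  At T: go left to L.
    Visit L.
    At L: go left to C.
      C is a leaf — visit C.
    At L: go right to G.
      Visit G.
      At G: go left to H.
        H is a leaf — visit H.
      At G: go right to N.
        Visit N.
        At N: go left to J.
          Visit J.
          At J: go left to S.
            Visit S.
            At S: no left child.
            At S: go right to Z.
              Z is a leaf — visit Z.
          At J: no right child.
        At N: go right to U.
          U is a leaf — visit U.
  At T: go right to F.
    Visit F.
    At F: no left child.
    At F: go right to Q.
      Q is a leaf — visit Q.
At A: go right to Y.
  Visit Y.
  At Y: no left child.
  At Y: go right to K.
    Visit K.
    At K: go left to W.
      W is a leaf — visit W.
    At K: no right child.
Full pre-order sequence: A, T, L, C, G, H, N, J, S, Z, U, F, Q, Y, K, W.

T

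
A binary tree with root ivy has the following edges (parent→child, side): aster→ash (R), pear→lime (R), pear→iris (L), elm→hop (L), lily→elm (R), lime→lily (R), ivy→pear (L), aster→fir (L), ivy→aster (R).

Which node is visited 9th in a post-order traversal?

aster

Post-order visits the left subtree, then the right subtree, then the node.
At ivy: go left to pear.
  At pear: go left to iris.
    iris is a leaf — visit iris.
  At pear: go right to lime.
    At lime: no left child.
    At lime: go right to lily.
      At lily: no left child.
      At lily: go right to elm.
        At elm: go left to hop.
          hop is a leaf — visit hop.
        At elm: no right child.
        Visit elm.
      Visit lily.
    Visit lime.
  Visit pear.
At ivy: go right to aster.
  At aster: go left to fir.
    fir is a leaf — visit fir.
  At aster: go right to ash.
    ash is a leaf — visit ash.
  Visit aster.
Visit ivy.
Full post-order sequence: iris, hop, elm, lily, lime, pear, fir, ash, aster, ivy.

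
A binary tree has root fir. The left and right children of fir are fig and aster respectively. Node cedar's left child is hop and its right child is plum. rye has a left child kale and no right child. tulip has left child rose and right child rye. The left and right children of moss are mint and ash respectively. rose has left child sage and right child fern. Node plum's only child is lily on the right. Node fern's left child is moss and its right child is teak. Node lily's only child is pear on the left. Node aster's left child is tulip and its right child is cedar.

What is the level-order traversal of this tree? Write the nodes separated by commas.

fir, fig, aster, tulip, cedar, rose, rye, hop, plum, sage, fern, kale, lily, moss, teak, pear, mint, ash

Level-order visits nodes level by level from the root, left to right within each level.
Level 0: fir
Level 1: fig, aster
Level 2: tulip, cedar
Level 3: rose, rye, hop, plum
Level 4: sage, fern, kale, lily
Level 5: moss, teak, pear
Level 6: mint, ash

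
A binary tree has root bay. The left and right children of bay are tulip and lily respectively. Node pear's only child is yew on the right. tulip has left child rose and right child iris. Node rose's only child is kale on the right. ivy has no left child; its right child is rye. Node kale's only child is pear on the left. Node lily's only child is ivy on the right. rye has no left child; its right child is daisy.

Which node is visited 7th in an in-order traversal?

bay

In-order visits the left subtree, then the node, then the right subtree.
At bay: go left to tulip.
  At tulip: go left to rose.
    At rose: no left child.
    Visit rose.
    At rose: go right to kale.
      At kale: go left to pear.
        At pear: no left child.
        Visit pear.
        At pear: go right to yew.
          yew is a leaf — visit yew.
      Visit kale.
      At kale: no right child.
  Visit tulip.
  At tulip: go right to iris.
    iris is a leaf — visit iris.
Visit bay.
At bay: go right to lily.
  At lily: no left child.
  Visit lily.
  At lily: go right to ivy.
    At ivy: no left child.
    Visit ivy.
    At ivy: go right to rye.
      At rye: no left child.
      Visit rye.
      At rye: go right to daisy.
        daisy is a leaf — visit daisy.
Full in-order sequence: rose, pear, yew, kale, tulip, iris, bay, lily, ivy, rye, daisy.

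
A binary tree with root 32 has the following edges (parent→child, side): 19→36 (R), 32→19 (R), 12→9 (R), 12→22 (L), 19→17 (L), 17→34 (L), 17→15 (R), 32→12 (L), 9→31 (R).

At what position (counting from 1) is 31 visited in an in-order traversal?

In-order visits the left subtree, then the node, then the right subtree.
At 32: go left to 12.
  At 12: go left to 22.
    22 is a leaf — visit 22.
  Visit 12.
  At 12: go right to 9.
    At 9: no left child.
    Visit 9.
    At 9: go right to 31.
      31 is a leaf — visit 31.
Visit 32.
At 32: go right to 19.
  At 19: go left to 17.
    At 17: go left to 34.
      34 is a leaf — visit 34.
    Visit 17.
    At 17: go right to 15.
      15 is a leaf — visit 15.
  Visit 19.
  At 19: go right to 36.
    36 is a leaf — visit 36.
Full in-order sequence: 22, 12, 9, 31, 32, 34, 17, 15, 19, 36.

4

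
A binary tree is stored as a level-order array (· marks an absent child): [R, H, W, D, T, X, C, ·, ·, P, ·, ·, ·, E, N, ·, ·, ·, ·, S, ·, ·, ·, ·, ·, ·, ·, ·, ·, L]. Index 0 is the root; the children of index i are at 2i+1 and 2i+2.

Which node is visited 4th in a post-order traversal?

Post-order visits the left subtree, then the right subtree, then the node.
At R: go left to H.
  At H: go left to D.
    D is a leaf — visit D.
  At H: go right to T.
    At T: go left to P.
      At P: go left to S.
        S is a leaf — visit S.
      At P: no right child.
      Visit P.
    At T: no right child.
    Visit T.
  Visit H.
At R: go right to W.
  At W: go left to X.
    X is a leaf — visit X.
  At W: go right to C.
    At C: go left to E.
      E is a leaf — visit E.
    At C: go right to N.
      At N: go left to L.
        L is a leaf — visit L.
      At N: no right child.
      Visit N.
    Visit C.
  Visit W.
Visit R.
Full post-order sequence: D, S, P, T, H, X, E, L, N, C, W, R.

T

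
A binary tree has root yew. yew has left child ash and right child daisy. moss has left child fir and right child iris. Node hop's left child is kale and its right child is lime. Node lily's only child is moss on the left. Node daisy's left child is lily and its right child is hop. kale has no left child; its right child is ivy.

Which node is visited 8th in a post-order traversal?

Post-order visits the left subtree, then the right subtree, then the node.
At yew: go left to ash.
  ash is a leaf — visit ash.
At yew: go right to daisy.
  At daisy: go left to lily.
    At lily: go left to moss.
      At moss: go left to fir.
        fir is a leaf — visit fir.
      At moss: go right to iris.
        iris is a leaf — visit iris.
      Visit moss.
    At lily: no right child.
    Visit lily.
  At daisy: go right to hop.
    At hop: go left to kale.
      At kale: no left child.
      At kale: go right to ivy.
        ivy is a leaf — visit ivy.
      Visit kale.
    At hop: go right to lime.
      lime is a leaf — visit lime.
    Visit hop.
  Visit daisy.
Visit yew.
Full post-order sequence: ash, fir, iris, moss, lily, ivy, kale, lime, hop, daisy, yew.

lime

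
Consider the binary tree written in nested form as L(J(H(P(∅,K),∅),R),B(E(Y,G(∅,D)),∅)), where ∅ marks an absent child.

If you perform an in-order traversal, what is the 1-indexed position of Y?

7

In-order visits the left subtree, then the node, then the right subtree.
At L: go left to J.
  At J: go left to H.
    At H: go left to P.
      At P: no left child.
      Visit P.
      At P: go right to K.
        K is a leaf — visit K.
    Visit H.
    At H: no right child.
  Visit J.
  At J: go right to R.
    R is a leaf — visit R.
Visit L.
At L: go right to B.
  At B: go left to E.
    At E: go left to Y.
      Y is a leaf — visit Y.
    Visit E.
    At E: go right to G.
      At G: no left child.
      Visit G.
      At G: go right to D.
        D is a leaf — visit D.
  Visit B.
  At B: no right child.
Full in-order sequence: P, K, H, J, R, L, Y, E, G, D, B.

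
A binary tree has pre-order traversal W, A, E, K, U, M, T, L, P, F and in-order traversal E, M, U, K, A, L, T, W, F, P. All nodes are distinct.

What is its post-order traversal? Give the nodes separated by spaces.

The first element of pre-order is the root; it splits in-order into left and right subtrees.
Root W: left subtree has 7 nodes {E, M, U, K, A, L, T}, right has 2 {F, P}.
  Root A: left subtree has 4 nodes {E, M, U, K}, right has 2 {L, T}.
    Root E: left subtree has 0 nodes { }, right has 3 {M, U, K}.
      Root K: left subtree has 2 nodes {M, U}, right has 0 { }.
        Root U: left subtree has 1 node {M}, right has 0 { }.
    Root T: left subtree has 1 node {L}, right has 0 { }.
  Root P: left subtree has 1 node {F}, right has 0 { }.

M U K E L T A F P W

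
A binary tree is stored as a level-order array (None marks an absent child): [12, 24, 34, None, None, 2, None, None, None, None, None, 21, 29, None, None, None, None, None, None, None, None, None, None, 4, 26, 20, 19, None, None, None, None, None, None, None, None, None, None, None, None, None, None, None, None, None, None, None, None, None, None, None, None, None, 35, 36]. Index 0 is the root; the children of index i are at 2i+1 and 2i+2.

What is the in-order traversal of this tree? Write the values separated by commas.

In-order visits the left subtree, then the node, then the right subtree.
At 12: go left to 24.
  24 is a leaf — visit 24.
Visit 12.
At 12: go right to 34.
  At 34: go left to 2.
    At 2: go left to 21.
      At 21: go left to 4.
        4 is a leaf — visit 4.
      Visit 21.
      At 21: go right to 26.
        26 is a leaf — visit 26.
    Visit 2.
    At 2: go right to 29.
      At 29: go left to 20.
        At 20: no left child.
        Visit 20.
        At 20: go right to 35.
          35 is a leaf — visit 35.
      Visit 29.
      At 29: go right to 19.
        At 19: go left to 36.
          36 is a leaf — visit 36.
        Visit 19.
        At 19: no right child.
  Visit 34.
  At 34: no right child.

24, 12, 4, 21, 26, 2, 20, 35, 29, 36, 19, 34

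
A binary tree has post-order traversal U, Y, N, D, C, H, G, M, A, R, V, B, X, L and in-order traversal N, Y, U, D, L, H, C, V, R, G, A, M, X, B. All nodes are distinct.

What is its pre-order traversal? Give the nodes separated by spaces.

L D N Y U X V H C R A G M B

The last element of post-order is the root; it splits in-order into left and right subtrees.
Root L: left subtree has 4 nodes {N, Y, U, D}, right has 9 {H, C, V, R, G, A, M, X, B}.
  Root D: left subtree has 3 nodes {N, Y, U}, right has 0 { }.
    Root N: left subtree has 0 nodes { }, right has 2 {Y, U}.
      Root Y: left subtree has 0 nodes { }, right has 1 {U}.
  Root X: left subtree has 7 nodes {H, C, V, R, G, A, M}, right has 1 {B}.
    Root V: left subtree has 2 nodes {H, C}, right has 4 {R, G, A, M}.
      Root H: left subtree has 0 nodes { }, right has 1 {C}.
      Root R: left subtree has 0 nodes { }, right has 3 {G, A, M}.
        Root A: left subtree has 1 node {G}, right has 1 {M}.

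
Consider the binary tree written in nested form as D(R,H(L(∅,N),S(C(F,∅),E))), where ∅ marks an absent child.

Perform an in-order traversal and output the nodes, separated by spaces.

In-order visits the left subtree, then the node, then the right subtree.
At D: go left to R.
  R is a leaf — visit R.
Visit D.
At D: go right to H.
  At H: go left to L.
    At L: no left child.
    Visit L.
    At L: go right to N.
      N is a leaf — visit N.
  Visit H.
  At H: go right to S.
    At S: go left to C.
      At C: go left to F.
        F is a leaf — visit F.
      Visit C.
      At C: no right child.
    Visit S.
    At S: go right to E.
      E is a leaf — visit E.

R D L N H F C S E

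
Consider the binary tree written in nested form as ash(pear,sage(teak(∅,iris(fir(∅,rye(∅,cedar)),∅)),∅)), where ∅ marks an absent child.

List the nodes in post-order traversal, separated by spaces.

Post-order visits the left subtree, then the right subtree, then the node.
At ash: go left to pear.
  pear is a leaf — visit pear.
At ash: go right to sage.
  At sage: go left to teak.
    At teak: no left child.
    At teak: go right to iris.
      At iris: go left to fir.
        At fir: no left child.
        At fir: go right to rye.
          At rye: no left child.
          At rye: go right to cedar.
            cedar is a leaf — visit cedar.
          Visit rye.
        Visit fir.
      At iris: no right child.
      Visit iris.
    Visit teak.
  At sage: no right child.
  Visit sage.
Visit ash.

pear cedar rye fir iris teak sage ash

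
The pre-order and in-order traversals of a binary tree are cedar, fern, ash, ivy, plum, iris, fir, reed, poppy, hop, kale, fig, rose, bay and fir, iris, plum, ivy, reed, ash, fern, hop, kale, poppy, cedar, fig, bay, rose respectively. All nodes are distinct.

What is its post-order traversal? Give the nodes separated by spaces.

The first element of pre-order is the root; it splits in-order into left and right subtrees.
Root cedar: left subtree has 10 nodes {fir, iris, plum, ivy, reed, ash, fern, hop, kale, poppy}, right has 3 {fig, bay, rose}.
  Root fern: left subtree has 6 nodes {fir, iris, plum, ivy, reed, ash}, right has 3 {hop, kale, poppy}.
    Root ash: left subtree has 5 nodes {fir, iris, plum, ivy, reed}, right has 0 { }.
      Root ivy: left subtree has 3 nodes {fir, iris, plum}, right has 1 {reed}.
        Root plum: left subtree has 2 nodes {fir, iris}, right has 0 { }.
          Root iris: left subtree has 1 node {fir}, right has 0 { }.
    Root poppy: left subtree has 2 nodes {hop, kale}, right has 0 { }.
      Root hop: left subtree has 0 nodes { }, right has 1 {kale}.
  Root fig: left subtree has 0 nodes { }, right has 2 {bay, rose}.
    Root rose: left subtree has 1 node {bay}, right has 0 { }.

fir iris plum reed ivy ash kale hop poppy fern bay rose fig cedar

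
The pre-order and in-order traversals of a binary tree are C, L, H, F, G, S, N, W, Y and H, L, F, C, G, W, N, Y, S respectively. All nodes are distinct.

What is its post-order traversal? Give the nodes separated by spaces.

H F L W Y N S G C

The first element of pre-order is the root; it splits in-order into left and right subtrees.
Root C: left subtree has 3 nodes {H, L, F}, right has 5 {G, W, N, Y, S}.
  Root L: left subtree has 1 node {H}, right has 1 {F}.
  Root G: left subtree has 0 nodes { }, right has 4 {W, N, Y, S}.
    Root S: left subtree has 3 nodes {W, N, Y}, right has 0 { }.
      Root N: left subtree has 1 node {W}, right has 1 {Y}.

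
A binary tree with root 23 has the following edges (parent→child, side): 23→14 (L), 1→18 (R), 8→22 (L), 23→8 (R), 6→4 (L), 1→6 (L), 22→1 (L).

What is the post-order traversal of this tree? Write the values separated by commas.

Post-order visits the left subtree, then the right subtree, then the node.
At 23: go left to 14.
  14 is a leaf — visit 14.
At 23: go right to 8.
  At 8: go left to 22.
    At 22: go left to 1.
      At 1: go left to 6.
        At 6: go left to 4.
          4 is a leaf — visit 4.
        At 6: no right child.
        Visit 6.
      At 1: go right to 18.
        18 is a leaf — visit 18.
      Visit 1.
    At 22: no right child.
    Visit 22.
  At 8: no right child.
  Visit 8.
Visit 23.

14, 4, 6, 18, 1, 22, 8, 23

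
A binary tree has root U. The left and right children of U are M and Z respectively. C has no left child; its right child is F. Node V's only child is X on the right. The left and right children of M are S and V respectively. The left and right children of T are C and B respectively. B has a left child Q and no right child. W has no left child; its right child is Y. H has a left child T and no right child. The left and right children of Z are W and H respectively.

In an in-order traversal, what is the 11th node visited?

T

In-order visits the left subtree, then the node, then the right subtree.
At U: go left to M.
  At M: go left to S.
    S is a leaf — visit S.
  Visit M.
  At M: go right to V.
    At V: no left child.
    Visit V.
    At V: go right to X.
      X is a leaf — visit X.
Visit U.
At U: go right to Z.
  At Z: go left to W.
    At W: no left child.
    Visit W.
    At W: go right to Y.
      Y is a leaf — visit Y.
  Visit Z.
  At Z: go right to H.
    At H: go left to T.
      At T: go left to C.
        At C: no left child.
        Visit C.
        At C: go right to F.
          F is a leaf — visit F.
      Visit T.
      At T: go right to B.
        At B: go left to Q.
          Q is a leaf — visit Q.
        Visit B.
        At B: no right child.
    Visit H.
    At H: no right child.
Full in-order sequence: S, M, V, X, U, W, Y, Z, C, F, T, Q, B, H.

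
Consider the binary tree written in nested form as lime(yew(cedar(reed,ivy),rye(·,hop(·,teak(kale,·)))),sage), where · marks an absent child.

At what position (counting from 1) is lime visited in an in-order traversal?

9

In-order visits the left subtree, then the node, then the right subtree.
At lime: go left to yew.
  At yew: go left to cedar.
    At cedar: go left to reed.
      reed is a leaf — visit reed.
    Visit cedar.
    At cedar: go right to ivy.
      ivy is a leaf — visit ivy.
  Visit yew.
  At yew: go right to rye.
    At rye: no left child.
    Visit rye.
    At rye: go right to hop.
      At hop: no left child.
      Visit hop.
      At hop: go right to teak.
        At teak: go left to kale.
          kale is a leaf — visit kale.
        Visit teak.
        At teak: no right child.
Visit lime.
At lime: go right to sage.
  sage is a leaf — visit sage.
Full in-order sequence: reed, cedar, ivy, yew, rye, hop, kale, teak, lime, sage.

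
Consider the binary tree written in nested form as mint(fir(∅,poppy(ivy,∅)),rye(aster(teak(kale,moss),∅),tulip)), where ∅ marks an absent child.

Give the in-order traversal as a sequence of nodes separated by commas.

In-order visits the left subtree, then the node, then the right subtree.
At mint: go left to fir.
  At fir: no left child.
  Visit fir.
  At fir: go right to poppy.
    At poppy: go left to ivy.
      ivy is a leaf — visit ivy.
    Visit poppy.
    At poppy: no right child.
Visit mint.
At mint: go right to rye.
  At rye: go left to aster.
    At aster: go left to teak.
      At teak: go left to kale.
        kale is a leaf — visit kale.
      Visit teak.
      At teak: go right to moss.
        moss is a leaf — visit moss.
    Visit aster.
    At aster: no right child.
  Visit rye.
  At rye: go right to tulip.
    tulip is a leaf — visit tulip.

fir, ivy, poppy, mint, kale, teak, moss, aster, rye, tulip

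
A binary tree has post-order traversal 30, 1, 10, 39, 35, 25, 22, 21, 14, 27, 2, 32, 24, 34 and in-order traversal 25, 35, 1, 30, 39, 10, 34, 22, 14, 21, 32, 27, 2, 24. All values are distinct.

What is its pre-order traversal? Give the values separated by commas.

The last element of post-order is the root; it splits in-order into left and right subtrees.
Root 34: left subtree has 6 nodes {25, 35, 1, 30, 39, 10}, right has 7 {22, 14, 21, 32, 27, 2, 24}.
  Root 25: left subtree has 0 nodes { }, right has 5 {35, 1, 30, 39, 10}.
    Root 35: left subtree has 0 nodes { }, right has 4 {1, 30, 39, 10}.
      Root 39: left subtree has 2 nodes {1, 30}, right has 1 {10}.
        Root 1: left subtree has 0 nodes { }, right has 1 {30}.
  Root 24: left subtree has 6 nodes {22, 14, 21, 32, 27, 2}, right has 0 { }.
    Root 32: left subtree has 3 nodes {22, 14, 21}, right has 2 {27, 2}.
      Root 14: left subtree has 1 node {22}, right has 1 {21}.
      Root 2: left subtree has 1 node {27}, right has 0 { }.

34, 25, 35, 39, 1, 30, 10, 24, 32, 14, 22, 21, 2, 27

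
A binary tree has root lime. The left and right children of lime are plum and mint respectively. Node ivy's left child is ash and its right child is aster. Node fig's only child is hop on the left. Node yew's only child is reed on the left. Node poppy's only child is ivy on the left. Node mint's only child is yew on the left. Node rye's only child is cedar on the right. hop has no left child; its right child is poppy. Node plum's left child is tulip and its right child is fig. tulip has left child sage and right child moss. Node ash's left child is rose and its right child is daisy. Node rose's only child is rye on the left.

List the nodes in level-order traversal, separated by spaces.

Level-order visits nodes level by level from the root, left to right within each level.
Level 0: lime
Level 1: plum, mint
Level 2: tulip, fig, yew
Level 3: sage, moss, hop, reed
Level 4: poppy
Level 5: ivy
Level 6: ash, aster
Level 7: rose, daisy
Level 8: rye
Level 9: cedar

lime plum mint tulip fig yew sage moss hop reed poppy ivy ash aster rose daisy rye cedar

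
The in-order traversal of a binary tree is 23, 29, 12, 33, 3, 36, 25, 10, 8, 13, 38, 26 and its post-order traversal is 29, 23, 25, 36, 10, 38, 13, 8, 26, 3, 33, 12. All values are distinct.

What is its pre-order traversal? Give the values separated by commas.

The last element of post-order is the root; it splits in-order into left and right subtrees.
Root 12: left subtree has 2 nodes {23, 29}, right has 9 {33, 3, 36, 25, 10, 8, 13, 38, 26}.
  Root 23: left subtree has 0 nodes { }, right has 1 {29}.
  Root 33: left subtree has 0 nodes { }, right has 8 {3, 36, 25, 10, 8, 13, 38, 26}.
    Root 3: left subtree has 0 nodes { }, right has 7 {36, 25, 10, 8, 13, 38, 26}.
      Root 26: left subtree has 6 nodes {36, 25, 10, 8, 13, 38}, right has 0 { }.
        Root 8: left subtree has 3 nodes {36, 25, 10}, right has 2 {13, 38}.
          Root 10: left subtree has 2 nodes {36, 25}, right has 0 { }.
            Root 36: left subtree has 0 nodes { }, right has 1 {25}.
          Root 13: left subtree has 0 nodes { }, right has 1 {38}.

12, 23, 29, 33, 3, 26, 8, 10, 36, 25, 13, 38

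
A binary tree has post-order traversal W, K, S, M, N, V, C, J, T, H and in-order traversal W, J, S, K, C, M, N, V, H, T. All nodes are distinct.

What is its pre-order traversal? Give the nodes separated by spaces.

H J W C S K V N M T

The last element of post-order is the root; it splits in-order into left and right subtrees.
Root H: left subtree has 8 nodes {W, J, S, K, C, M, N, V}, right has 1 {T}.
  Root J: left subtree has 1 node {W}, right has 6 {S, K, C, M, N, V}.
    Root C: left subtree has 2 nodes {S, K}, right has 3 {M, N, V}.
      Root S: left subtree has 0 nodes { }, right has 1 {K}.
      Root V: left subtree has 2 nodes {M, N}, right has 0 { }.
        Root N: left subtree has 1 node {M}, right has 0 { }.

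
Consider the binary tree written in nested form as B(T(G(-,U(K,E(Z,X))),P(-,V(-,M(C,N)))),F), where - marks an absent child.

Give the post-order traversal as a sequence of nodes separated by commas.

K, Z, X, E, U, G, C, N, M, V, P, T, F, B

Post-order visits the left subtree, then the right subtree, then the node.
At B: go left to T.
  At T: go left to G.
    At G: no left child.
    At G: go right to U.
      At U: go left to K.
        K is a leaf — visit K.
      At U: go right to E.
        At E: go left to Z.
          Z is a leaf — visit Z.
        At E: go right to X.
          X is a leaf — visit X.
        Visit E.
      Visit U.
    Visit G.
  At T: go right to P.
    At P: no left child.
    At P: go right to V.
      At V: no left child.
      At V: go right to M.
        At M: go left to C.
          C is a leaf — visit C.
        At M: go right to N.
          N is a leaf — visit N.
        Visit M.
      Visit V.
    Visit P.
  Visit T.
At B: go right to F.
  F is a leaf — visit F.
Visit B.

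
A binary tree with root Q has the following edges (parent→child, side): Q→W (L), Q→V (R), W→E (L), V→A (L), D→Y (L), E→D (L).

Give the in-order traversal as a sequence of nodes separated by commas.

In-order visits the left subtree, then the node, then the right subtree.
At Q: go left to W.
  At W: go left to E.
    At E: go left to D.
      At D: go left to Y.
        Y is a leaf — visit Y.
      Visit D.
      At D: no right child.
    Visit E.
    At E: no right child.
  Visit W.
  At W: no right child.
Visit Q.
At Q: go right to V.
  At V: go left to A.
    A is a leaf — visit A.
  Visit V.
  At V: no right child.

Y, D, E, W, Q, A, V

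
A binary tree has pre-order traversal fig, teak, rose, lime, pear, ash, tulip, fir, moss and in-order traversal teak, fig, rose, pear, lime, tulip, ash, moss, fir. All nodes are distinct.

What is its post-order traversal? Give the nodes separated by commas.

teak, pear, tulip, moss, fir, ash, lime, rose, fig

The first element of pre-order is the root; it splits in-order into left and right subtrees.
Root fig: left subtree has 1 node {teak}, right has 7 {rose, pear, lime, tulip, ash, moss, fir}.
  Root rose: left subtree has 0 nodes { }, right has 6 {pear, lime, tulip, ash, moss, fir}.
    Root lime: left subtree has 1 node {pear}, right has 4 {tulip, ash, moss, fir}.
      Root ash: left subtree has 1 node {tulip}, right has 2 {moss, fir}.
        Root fir: left subtree has 1 node {moss}, right has 0 { }.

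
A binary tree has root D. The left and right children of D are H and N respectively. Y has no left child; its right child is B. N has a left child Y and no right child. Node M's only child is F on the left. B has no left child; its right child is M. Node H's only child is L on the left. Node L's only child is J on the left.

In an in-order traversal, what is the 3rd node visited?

In-order visits the left subtree, then the node, then the right subtree.
At D: go left to H.
  At H: go left to L.
    At L: go left to J.
      J is a leaf — visit J.
    Visit L.
    At L: no right child.
  Visit H.
  At H: no right child.
Visit D.
At D: go right to N.
  At N: go left to Y.
    At Y: no left child.
    Visit Y.
    At Y: go right to B.
      At B: no left child.
      Visit B.
      At B: go right to M.
        At M: go left to F.
          F is a leaf — visit F.
        Visit M.
        At M: no right child.
  Visit N.
  At N: no right child.
Full in-order sequence: J, L, H, D, Y, B, F, M, N.

H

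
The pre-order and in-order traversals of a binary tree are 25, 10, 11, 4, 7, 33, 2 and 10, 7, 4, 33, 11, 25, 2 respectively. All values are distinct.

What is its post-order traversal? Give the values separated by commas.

The first element of pre-order is the root; it splits in-order into left and right subtrees.
Root 25: left subtree has 5 nodes {10, 7, 4, 33, 11}, right has 1 {2}.
  Root 10: left subtree has 0 nodes { }, right has 4 {7, 4, 33, 11}.
    Root 11: left subtree has 3 nodes {7, 4, 33}, right has 0 { }.
      Root 4: left subtree has 1 node {7}, right has 1 {33}.

7, 33, 4, 11, 10, 2, 25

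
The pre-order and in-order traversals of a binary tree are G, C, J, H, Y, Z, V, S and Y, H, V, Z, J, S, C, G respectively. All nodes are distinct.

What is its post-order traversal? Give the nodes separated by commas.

The first element of pre-order is the root; it splits in-order into left and right subtrees.
Root G: left subtree has 7 nodes {Y, H, V, Z, J, S, C}, right has 0 { }.
  Root C: left subtree has 6 nodes {Y, H, V, Z, J, S}, right has 0 { }.
    Root J: left subtree has 4 nodes {Y, H, V, Z}, right has 1 {S}.
      Root H: left subtree has 1 node {Y}, right has 2 {V, Z}.
        Root Z: left subtree has 1 node {V}, right has 0 { }.

Y, V, Z, H, S, J, C, G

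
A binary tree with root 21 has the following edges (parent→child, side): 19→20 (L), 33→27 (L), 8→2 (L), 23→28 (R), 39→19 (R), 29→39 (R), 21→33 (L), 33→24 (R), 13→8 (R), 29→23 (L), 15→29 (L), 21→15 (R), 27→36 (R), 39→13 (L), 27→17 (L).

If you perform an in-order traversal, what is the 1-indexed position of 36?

In-order visits the left subtree, then the node, then the right subtree.
At 21: go left to 33.
  At 33: go left to 27.
    At 27: go left to 17.
      17 is a leaf — visit 17.
    Visit 27.
    At 27: go right to 36.
      36 is a leaf — visit 36.
  Visit 33.
  At 33: go right to 24.
    24 is a leaf — visit 24.
Visit 21.
At 21: go right to 15.
  At 15: go left to 29.
    At 29: go left to 23.
      At 23: no left child.
      Visit 23.
      At 23: go right to 28.
        28 is a leaf — visit 28.
    Visit 29.
    At 29: go right to 39.
      At 39: go left to 13.
        At 13: no left child.
        Visit 13.
        At 13: go right to 8.
          At 8: go left to 2.
            2 is a leaf — visit 2.
          Visit 8.
          At 8: no right child.
      Visit 39.
      At 39: go right to 19.
        At 19: go left to 20.
          20 is a leaf — visit 20.
        Visit 19.
        At 19: no right child.
  Visit 15.
  At 15: no right child.
Full in-order sequence: 17, 27, 36, 33, 24, 21, 23, 28, 29, 13, 2, 8, 39, 20, 19, 15.

3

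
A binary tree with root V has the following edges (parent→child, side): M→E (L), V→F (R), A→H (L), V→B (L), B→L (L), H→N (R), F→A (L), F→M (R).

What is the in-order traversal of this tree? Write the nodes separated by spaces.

In-order visits the left subtree, then the node, then the right subtree.
At V: go left to B.
  At B: go left to L.
    L is a leaf — visit L.
  Visit B.
  At B: no right child.
Visit V.
At V: go right to F.
  At F: go left to A.
    At A: go left to H.
      At H: no left child.
      Visit H.
      At H: go right to N.
        N is a leaf — visit N.
    Visit A.
    At A: no right child.
  Visit F.
  At F: go right to M.
    At M: go left to E.
      E is a leaf — visit E.
    Visit M.
    At M: no right child.

L B V H N A F E M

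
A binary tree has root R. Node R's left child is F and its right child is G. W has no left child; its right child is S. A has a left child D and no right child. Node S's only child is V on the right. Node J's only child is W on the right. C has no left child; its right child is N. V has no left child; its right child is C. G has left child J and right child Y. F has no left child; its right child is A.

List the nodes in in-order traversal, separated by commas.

In-order visits the left subtree, then the node, then the right subtree.
At R: go left to F.
  At F: no left child.
  Visit F.
  At F: go right to A.
    At A: go left to D.
      D is a leaf — visit D.
    Visit A.
    At A: no right child.
Visit R.
At R: go right to G.
  At G: go left to J.
    At J: no left child.
    Visit J.
    At J: go right to W.
      At W: no left child.
      Visit W.
      At W: go right to S.
        At S: no left child.
        Visit S.
        At S: go right to V.
          At V: no left child.
          Visit V.
          At V: go right to C.
            At C: no left child.
            Visit C.
            At C: go right to N.
              N is a leaf — visit N.
  Visit G.
  At G: go right to Y.
    Y is a leaf — visit Y.

F, D, A, R, J, W, S, V, C, N, G, Y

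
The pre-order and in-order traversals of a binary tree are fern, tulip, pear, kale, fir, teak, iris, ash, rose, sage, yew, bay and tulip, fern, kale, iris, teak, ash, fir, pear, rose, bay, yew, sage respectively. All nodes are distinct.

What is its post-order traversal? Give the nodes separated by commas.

The first element of pre-order is the root; it splits in-order into left and right subtrees.
Root fern: left subtree has 1 node {tulip}, right has 10 {kale, iris, teak, ash, fir, pear, rose, bay, yew, sage}.
  Root pear: left subtree has 5 nodes {kale, iris, teak, ash, fir}, right has 4 {rose, bay, yew, sage}.
    Root kale: left subtree has 0 nodes { }, right has 4 {iris, teak, ash, fir}.
      Root fir: left subtree has 3 nodes {iris, teak, ash}, right has 0 { }.
        Root teak: left subtree has 1 node {iris}, right has 1 {ash}.
    Root rose: left subtree has 0 nodes { }, right has 3 {bay, yew, sage}.
      Root sage: left subtree has 2 nodes {bay, yew}, right has 0 { }.
        Root yew: left subtree has 1 node {bay}, right has 0 { }.

tulip, iris, ash, teak, fir, kale, bay, yew, sage, rose, pear, fern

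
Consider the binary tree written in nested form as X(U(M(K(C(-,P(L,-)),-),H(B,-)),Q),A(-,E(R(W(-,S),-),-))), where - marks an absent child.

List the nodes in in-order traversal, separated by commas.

C, L, P, K, M, B, H, U, Q, X, A, W, S, R, E

In-order visits the left subtree, then the node, then the right subtree.
At X: go left to U.
  At U: go left to M.
    At M: go left to K.
      At K: go left to C.
        At C: no left child.
        Visit C.
        At C: go right to P.
          At P: go left to L.
            L is a leaf — visit L.
          Visit P.
          At P: no right child.
      Visit K.
      At K: no right child.
    Visit M.
    At M: go right to H.
      At H: go left to B.
        B is a leaf — visit B.
      Visit H.
      At H: no right child.
  Visit U.
  At U: go right to Q.
    Q is a leaf — visit Q.
Visit X.
At X: go right to A.
  At A: no left child.
  Visit A.
  At A: go right to E.
    At E: go left to R.
      At R: go left to W.
        At W: no left child.
        Visit W.
        At W: go right to S.
          S is a leaf — visit S.
      Visit R.
      At R: no right child.
    Visit E.
    At E: no right child.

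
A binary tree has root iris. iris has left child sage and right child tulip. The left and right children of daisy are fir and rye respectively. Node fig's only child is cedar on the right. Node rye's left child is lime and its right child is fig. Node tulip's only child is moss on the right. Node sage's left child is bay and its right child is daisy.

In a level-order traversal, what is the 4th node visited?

bay

Level-order visits nodes level by level from the root, left to right within each level.
Level 0: iris
Level 1: sage, tulip
Level 2: bay, daisy, moss
Level 3: fir, rye
Level 4: lime, fig
Level 5: cedar
Full level-order sequence: iris, sage, tulip, bay, daisy, moss, fir, rye, lime, fig, cedar.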